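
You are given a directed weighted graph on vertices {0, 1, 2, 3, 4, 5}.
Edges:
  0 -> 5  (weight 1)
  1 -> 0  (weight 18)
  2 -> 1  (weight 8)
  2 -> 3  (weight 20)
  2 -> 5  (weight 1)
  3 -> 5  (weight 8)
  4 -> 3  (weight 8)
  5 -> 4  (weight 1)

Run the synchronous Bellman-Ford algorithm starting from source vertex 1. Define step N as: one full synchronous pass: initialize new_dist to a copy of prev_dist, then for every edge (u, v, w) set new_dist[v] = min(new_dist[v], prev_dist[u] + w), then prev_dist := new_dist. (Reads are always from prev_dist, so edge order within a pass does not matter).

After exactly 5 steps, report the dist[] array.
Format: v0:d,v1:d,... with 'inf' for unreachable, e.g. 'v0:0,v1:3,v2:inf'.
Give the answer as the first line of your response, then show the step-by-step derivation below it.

v0:18,v1:0,v2:inf,v3:28,v4:20,v5:19

step 1: dist = v0:18,v1:0,v2:inf,v3:inf,v4:inf,v5:inf
step 2: dist = v0:18,v1:0,v2:inf,v3:inf,v4:inf,v5:19
step 3: dist = v0:18,v1:0,v2:inf,v3:inf,v4:20,v5:19
step 4: dist = v0:18,v1:0,v2:inf,v3:28,v4:20,v5:19
step 5: dist = v0:18,v1:0,v2:inf,v3:28,v4:20,v5:19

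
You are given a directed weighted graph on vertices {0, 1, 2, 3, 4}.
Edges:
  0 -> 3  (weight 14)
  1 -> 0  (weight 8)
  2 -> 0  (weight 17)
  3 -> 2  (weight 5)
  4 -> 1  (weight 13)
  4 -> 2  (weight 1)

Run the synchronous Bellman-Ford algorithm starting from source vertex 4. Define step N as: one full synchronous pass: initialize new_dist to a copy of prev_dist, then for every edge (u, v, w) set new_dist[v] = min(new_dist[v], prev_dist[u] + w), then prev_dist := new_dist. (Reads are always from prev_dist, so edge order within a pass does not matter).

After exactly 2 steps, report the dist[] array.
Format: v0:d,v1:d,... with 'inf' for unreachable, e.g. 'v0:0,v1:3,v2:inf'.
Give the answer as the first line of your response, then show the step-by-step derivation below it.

v0:18,v1:13,v2:1,v3:inf,v4:0

step 1: dist = v0:inf,v1:13,v2:1,v3:inf,v4:0
step 2: dist = v0:18,v1:13,v2:1,v3:inf,v4:0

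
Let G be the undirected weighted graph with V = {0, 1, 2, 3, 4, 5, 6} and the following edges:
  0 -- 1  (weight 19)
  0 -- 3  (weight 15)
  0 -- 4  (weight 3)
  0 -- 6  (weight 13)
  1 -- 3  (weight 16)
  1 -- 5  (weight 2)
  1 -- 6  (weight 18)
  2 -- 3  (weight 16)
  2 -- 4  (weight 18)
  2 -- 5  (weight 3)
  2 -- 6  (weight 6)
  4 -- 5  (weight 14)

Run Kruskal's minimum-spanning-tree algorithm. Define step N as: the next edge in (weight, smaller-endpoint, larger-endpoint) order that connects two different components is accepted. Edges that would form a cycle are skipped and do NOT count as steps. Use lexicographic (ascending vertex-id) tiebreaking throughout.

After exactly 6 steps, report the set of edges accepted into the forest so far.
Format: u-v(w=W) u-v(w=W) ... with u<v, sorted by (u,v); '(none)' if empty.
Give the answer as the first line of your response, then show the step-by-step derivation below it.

0-3(w=15) 0-4(w=3) 0-6(w=13) 1-5(w=2) 2-5(w=3) 2-6(w=6)

step 1: add edge 1-5 (w=2); MST = {1-5(w=2)}
step 2: add edge 0-4 (w=3); MST = {0-4(w=3) 1-5(w=2)}
step 3: add edge 2-5 (w=3); MST = {0-4(w=3) 1-5(w=2) 2-5(w=3)}
step 4: add edge 2-6 (w=6); MST = {0-4(w=3) 1-5(w=2) 2-5(w=3) 2-6(w=6)}
step 5: add edge 0-6 (w=13); MST = {0-4(w=3) 0-6(w=13) 1-5(w=2) 2-5(w=3) 2-6(w=6)}
step 6: add edge 0-3 (w=15); MST = {0-3(w=15) 0-4(w=3) 0-6(w=13) 1-5(w=2) 2-5(w=3) 2-6(w=6)}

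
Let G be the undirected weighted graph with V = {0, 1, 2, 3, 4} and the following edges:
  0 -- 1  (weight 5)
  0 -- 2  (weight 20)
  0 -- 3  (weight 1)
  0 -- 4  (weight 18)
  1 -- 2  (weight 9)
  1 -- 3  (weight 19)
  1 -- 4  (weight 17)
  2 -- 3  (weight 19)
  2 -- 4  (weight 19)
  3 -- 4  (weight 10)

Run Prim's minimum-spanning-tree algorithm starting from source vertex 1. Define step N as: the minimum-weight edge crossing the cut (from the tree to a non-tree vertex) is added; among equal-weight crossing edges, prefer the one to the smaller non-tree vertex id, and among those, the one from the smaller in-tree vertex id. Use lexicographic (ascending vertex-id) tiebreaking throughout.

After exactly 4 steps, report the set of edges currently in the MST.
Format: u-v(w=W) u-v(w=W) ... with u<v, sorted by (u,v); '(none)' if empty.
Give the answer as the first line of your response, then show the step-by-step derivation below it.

0-1(w=5) 0-3(w=1) 1-2(w=9) 3-4(w=10)

step 1: add edge 0-1 (w=5); MST = {0-1(w=5)}
step 2: add edge 0-3 (w=1); MST = {0-1(w=5) 0-3(w=1)}
step 3: add edge 1-2 (w=9); MST = {0-1(w=5) 0-3(w=1) 1-2(w=9)}
step 4: add edge 3-4 (w=10); MST = {0-1(w=5) 0-3(w=1) 1-2(w=9) 3-4(w=10)}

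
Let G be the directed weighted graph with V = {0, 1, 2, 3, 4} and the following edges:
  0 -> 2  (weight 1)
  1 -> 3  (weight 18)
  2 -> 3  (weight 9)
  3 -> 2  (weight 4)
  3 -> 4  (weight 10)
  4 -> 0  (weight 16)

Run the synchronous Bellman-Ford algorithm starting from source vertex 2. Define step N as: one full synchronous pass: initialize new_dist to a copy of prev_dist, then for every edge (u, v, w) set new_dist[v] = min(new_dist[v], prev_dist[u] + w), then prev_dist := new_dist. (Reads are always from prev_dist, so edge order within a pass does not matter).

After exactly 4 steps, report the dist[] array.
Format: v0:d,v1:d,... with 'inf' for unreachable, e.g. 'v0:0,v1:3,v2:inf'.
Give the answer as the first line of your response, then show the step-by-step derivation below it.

v0:35,v1:inf,v2:0,v3:9,v4:19

step 1: dist = v0:inf,v1:inf,v2:0,v3:9,v4:inf
step 2: dist = v0:inf,v1:inf,v2:0,v3:9,v4:19
step 3: dist = v0:35,v1:inf,v2:0,v3:9,v4:19
step 4: dist = v0:35,v1:inf,v2:0,v3:9,v4:19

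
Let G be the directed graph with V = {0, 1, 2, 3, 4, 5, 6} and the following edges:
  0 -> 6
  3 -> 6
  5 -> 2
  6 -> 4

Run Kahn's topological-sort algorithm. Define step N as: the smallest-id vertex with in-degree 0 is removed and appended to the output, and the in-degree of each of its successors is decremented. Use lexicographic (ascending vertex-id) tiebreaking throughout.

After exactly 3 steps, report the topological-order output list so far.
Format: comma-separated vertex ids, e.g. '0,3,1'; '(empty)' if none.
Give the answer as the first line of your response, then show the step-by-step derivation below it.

0,1,3

step 1: output 0; order=[0]; indeg=(0,0,1,0,1,0,1)
step 2: output 1; order=[0,1]; indeg=(0,0,1,0,1,0,1)
step 3: output 3; order=[0,1,3]; indeg=(0,0,1,0,1,0,0)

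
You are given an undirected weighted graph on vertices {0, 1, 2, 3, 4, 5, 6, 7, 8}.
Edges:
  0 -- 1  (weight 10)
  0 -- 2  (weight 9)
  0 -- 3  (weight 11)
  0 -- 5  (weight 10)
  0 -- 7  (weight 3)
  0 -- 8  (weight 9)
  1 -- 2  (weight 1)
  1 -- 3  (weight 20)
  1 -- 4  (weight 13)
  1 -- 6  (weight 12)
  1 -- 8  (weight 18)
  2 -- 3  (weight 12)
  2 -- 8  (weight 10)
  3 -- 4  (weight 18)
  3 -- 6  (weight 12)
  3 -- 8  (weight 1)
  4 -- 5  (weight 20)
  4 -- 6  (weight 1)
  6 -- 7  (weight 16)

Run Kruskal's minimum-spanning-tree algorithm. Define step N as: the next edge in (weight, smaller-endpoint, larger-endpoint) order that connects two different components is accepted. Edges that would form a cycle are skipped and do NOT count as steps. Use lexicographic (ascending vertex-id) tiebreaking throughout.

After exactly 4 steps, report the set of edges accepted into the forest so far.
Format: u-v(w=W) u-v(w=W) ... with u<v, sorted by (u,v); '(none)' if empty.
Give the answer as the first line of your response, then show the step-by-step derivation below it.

0-7(w=3) 1-2(w=1) 3-8(w=1) 4-6(w=1)

step 1: add edge 1-2 (w=1); MST = {1-2(w=1)}
step 2: add edge 3-8 (w=1); MST = {1-2(w=1) 3-8(w=1)}
step 3: add edge 4-6 (w=1); MST = {1-2(w=1) 3-8(w=1) 4-6(w=1)}
step 4: add edge 0-7 (w=3); MST = {0-7(w=3) 1-2(w=1) 3-8(w=1) 4-6(w=1)}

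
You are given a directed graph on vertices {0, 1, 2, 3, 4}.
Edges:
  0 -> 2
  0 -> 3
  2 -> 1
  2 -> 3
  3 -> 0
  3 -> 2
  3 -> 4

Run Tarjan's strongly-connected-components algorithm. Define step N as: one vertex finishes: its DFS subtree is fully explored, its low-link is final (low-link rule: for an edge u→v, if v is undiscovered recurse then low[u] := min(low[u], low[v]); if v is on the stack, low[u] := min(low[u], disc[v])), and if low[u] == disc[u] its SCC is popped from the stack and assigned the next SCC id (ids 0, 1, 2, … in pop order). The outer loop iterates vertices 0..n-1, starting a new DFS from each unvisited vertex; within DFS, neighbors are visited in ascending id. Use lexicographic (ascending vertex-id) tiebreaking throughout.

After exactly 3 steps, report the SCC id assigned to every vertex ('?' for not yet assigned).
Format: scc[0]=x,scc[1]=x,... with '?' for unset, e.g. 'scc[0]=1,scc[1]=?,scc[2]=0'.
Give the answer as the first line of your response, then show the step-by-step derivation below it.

scc[0]=?,scc[1]=0,scc[2]=?,scc[3]=?,scc[4]=1

step 1: low=(low[0]=0,low[1]=2,low[2]=1,low[3]=?,low[4]=?); scc=(scc[0]=?,scc[1]=0,scc[2]=?,scc[3]=?,scc[4]=?)
step 2: low=(low[0]=0,low[1]=2,low[2]=1,low[3]=0,low[4]=4); scc=(scc[0]=?,scc[1]=0,scc[2]=?,scc[3]=?,scc[4]=1)
step 3: low=(low[0]=0,low[1]=2,low[2]=1,low[3]=0,low[4]=4); scc=(scc[0]=?,scc[1]=0,scc[2]=?,scc[3]=?,scc[4]=1)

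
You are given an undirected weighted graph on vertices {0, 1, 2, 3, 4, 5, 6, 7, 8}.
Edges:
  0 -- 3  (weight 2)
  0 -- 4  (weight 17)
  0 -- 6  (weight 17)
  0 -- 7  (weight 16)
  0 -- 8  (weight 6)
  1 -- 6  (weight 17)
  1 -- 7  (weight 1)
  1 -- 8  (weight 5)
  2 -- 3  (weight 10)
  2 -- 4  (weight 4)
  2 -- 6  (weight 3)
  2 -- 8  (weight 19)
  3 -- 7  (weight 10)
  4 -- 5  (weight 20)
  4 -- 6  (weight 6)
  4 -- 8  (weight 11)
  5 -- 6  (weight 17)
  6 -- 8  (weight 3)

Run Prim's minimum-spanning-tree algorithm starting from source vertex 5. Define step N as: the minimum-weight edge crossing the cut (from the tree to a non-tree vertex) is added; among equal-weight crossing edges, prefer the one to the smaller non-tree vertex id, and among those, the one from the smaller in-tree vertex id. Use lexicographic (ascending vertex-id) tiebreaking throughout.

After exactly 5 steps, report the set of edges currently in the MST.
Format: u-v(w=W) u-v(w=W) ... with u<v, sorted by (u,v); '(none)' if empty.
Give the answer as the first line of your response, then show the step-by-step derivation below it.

1-8(w=5) 2-4(w=4) 2-6(w=3) 5-6(w=17) 6-8(w=3)

step 1: add edge 5-6 (w=17); MST = {5-6(w=17)}
step 2: add edge 2-6 (w=3); MST = {2-6(w=3) 5-6(w=17)}
step 3: add edge 6-8 (w=3); MST = {2-6(w=3) 5-6(w=17) 6-8(w=3)}
step 4: add edge 2-4 (w=4); MST = {2-4(w=4) 2-6(w=3) 5-6(w=17) 6-8(w=3)}
step 5: add edge 1-8 (w=5); MST = {1-8(w=5) 2-4(w=4) 2-6(w=3) 5-6(w=17) 6-8(w=3)}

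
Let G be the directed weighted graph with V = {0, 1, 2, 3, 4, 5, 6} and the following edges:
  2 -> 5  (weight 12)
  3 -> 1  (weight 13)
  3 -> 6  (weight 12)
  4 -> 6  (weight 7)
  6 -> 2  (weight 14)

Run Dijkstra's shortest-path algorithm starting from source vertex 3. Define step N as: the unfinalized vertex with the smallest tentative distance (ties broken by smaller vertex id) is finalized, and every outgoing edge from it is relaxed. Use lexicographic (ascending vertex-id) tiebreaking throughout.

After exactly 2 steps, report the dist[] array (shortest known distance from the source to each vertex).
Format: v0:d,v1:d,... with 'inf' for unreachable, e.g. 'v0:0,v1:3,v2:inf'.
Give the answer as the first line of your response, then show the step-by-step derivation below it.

v0:inf,v1:13,v2:26,v3:0,v4:inf,v5:inf,v6:12

step 1: dist = v0:inf,v1:13,v2:inf,v3:0,v4:inf,v5:inf,v6:12
step 2: dist = v0:inf,v1:13,v2:26,v3:0,v4:inf,v5:inf,v6:12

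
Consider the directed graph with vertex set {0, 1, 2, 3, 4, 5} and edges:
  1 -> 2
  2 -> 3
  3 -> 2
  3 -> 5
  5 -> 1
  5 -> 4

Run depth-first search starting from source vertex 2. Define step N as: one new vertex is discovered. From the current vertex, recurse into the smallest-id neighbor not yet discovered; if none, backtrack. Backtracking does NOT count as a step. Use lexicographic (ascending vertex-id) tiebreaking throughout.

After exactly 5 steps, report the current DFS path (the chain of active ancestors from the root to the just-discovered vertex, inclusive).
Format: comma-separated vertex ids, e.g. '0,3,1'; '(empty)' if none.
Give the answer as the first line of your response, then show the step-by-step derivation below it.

2,3,5,4

step 1: discover 2; path=2; order=2
step 2: discover 3; path=2>3; order=2,3
step 3: discover 5; path=2>3>5; order=2,3,5
step 4: discover 1; path=2>3>5>1; order=2,3,5,1
step 5: discover 4; path=2>3>5>4; order=2,3,5,1,4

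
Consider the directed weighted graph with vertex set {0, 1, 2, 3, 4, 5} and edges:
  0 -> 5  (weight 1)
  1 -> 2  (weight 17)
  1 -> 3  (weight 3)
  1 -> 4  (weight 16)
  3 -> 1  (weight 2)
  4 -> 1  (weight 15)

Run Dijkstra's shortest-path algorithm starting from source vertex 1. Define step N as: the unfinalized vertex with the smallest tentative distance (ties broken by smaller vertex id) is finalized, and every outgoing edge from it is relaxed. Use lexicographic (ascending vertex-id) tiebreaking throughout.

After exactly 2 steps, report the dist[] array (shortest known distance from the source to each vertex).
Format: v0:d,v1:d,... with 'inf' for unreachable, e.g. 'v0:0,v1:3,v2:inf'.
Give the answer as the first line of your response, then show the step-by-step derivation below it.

v0:inf,v1:0,v2:17,v3:3,v4:16,v5:inf

step 1: dist = v0:inf,v1:0,v2:17,v3:3,v4:16,v5:inf
step 2: dist = v0:inf,v1:0,v2:17,v3:3,v4:16,v5:inf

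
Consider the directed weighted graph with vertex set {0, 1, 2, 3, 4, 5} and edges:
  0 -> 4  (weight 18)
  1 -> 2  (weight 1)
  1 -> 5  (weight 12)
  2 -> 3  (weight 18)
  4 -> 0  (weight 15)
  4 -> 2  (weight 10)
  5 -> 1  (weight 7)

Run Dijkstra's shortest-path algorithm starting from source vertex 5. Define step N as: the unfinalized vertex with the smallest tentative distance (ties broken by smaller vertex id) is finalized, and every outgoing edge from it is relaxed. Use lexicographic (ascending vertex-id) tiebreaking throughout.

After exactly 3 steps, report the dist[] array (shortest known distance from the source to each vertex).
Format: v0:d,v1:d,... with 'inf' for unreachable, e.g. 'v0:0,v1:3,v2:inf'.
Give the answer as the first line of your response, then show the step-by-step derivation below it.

v0:inf,v1:7,v2:8,v3:26,v4:inf,v5:0

step 1: dist = v0:inf,v1:7,v2:inf,v3:inf,v4:inf,v5:0
step 2: dist = v0:inf,v1:7,v2:8,v3:inf,v4:inf,v5:0
step 3: dist = v0:inf,v1:7,v2:8,v3:26,v4:inf,v5:0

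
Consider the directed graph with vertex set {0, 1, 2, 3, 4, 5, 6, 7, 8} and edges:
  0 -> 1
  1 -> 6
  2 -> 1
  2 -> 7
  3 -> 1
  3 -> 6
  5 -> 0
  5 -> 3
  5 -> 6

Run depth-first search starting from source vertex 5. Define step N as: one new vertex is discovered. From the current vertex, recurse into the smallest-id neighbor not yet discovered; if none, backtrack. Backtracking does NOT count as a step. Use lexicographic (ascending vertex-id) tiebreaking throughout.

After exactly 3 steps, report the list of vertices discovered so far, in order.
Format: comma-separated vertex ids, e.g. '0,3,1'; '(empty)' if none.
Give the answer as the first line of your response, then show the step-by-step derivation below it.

5,0,1

step 1: discover 5; path=5; order=5
step 2: discover 0; path=5>0; order=5,0
step 3: discover 1; path=5>0>1; order=5,0,1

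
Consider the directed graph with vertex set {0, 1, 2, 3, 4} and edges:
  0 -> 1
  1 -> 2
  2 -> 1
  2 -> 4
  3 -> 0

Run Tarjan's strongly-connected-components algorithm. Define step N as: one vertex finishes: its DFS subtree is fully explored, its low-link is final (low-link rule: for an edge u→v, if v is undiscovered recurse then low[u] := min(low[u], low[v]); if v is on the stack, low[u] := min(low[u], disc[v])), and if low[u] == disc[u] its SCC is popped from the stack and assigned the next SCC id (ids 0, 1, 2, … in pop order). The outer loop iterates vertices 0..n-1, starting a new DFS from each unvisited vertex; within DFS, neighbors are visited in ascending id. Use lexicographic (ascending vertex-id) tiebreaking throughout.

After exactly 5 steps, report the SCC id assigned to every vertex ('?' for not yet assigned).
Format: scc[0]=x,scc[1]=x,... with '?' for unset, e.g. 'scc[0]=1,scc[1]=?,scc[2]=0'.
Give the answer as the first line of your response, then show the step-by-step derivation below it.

scc[0]=2,scc[1]=1,scc[2]=1,scc[3]=3,scc[4]=0

step 1: low=(low[0]=0,low[1]=1,low[2]=1,low[3]=?,low[4]=3); scc=(scc[0]=?,scc[1]=?,scc[2]=?,scc[3]=?,scc[4]=0)
step 2: low=(low[0]=0,low[1]=1,low[2]=1,low[3]=?,low[4]=3); scc=(scc[0]=?,scc[1]=?,scc[2]=?,scc[3]=?,scc[4]=0)
step 3: low=(low[0]=0,low[1]=1,low[2]=1,low[3]=?,low[4]=3); scc=(scc[0]=?,scc[1]=1,scc[2]=1,scc[3]=?,scc[4]=0)
step 4: low=(low[0]=0,low[1]=1,low[2]=1,low[3]=?,low[4]=3); scc=(scc[0]=2,scc[1]=1,scc[2]=1,scc[3]=?,scc[4]=0)
step 5: low=(low[0]=0,low[1]=1,low[2]=1,low[3]=4,low[4]=3); scc=(scc[0]=2,scc[1]=1,scc[2]=1,scc[3]=3,scc[4]=0)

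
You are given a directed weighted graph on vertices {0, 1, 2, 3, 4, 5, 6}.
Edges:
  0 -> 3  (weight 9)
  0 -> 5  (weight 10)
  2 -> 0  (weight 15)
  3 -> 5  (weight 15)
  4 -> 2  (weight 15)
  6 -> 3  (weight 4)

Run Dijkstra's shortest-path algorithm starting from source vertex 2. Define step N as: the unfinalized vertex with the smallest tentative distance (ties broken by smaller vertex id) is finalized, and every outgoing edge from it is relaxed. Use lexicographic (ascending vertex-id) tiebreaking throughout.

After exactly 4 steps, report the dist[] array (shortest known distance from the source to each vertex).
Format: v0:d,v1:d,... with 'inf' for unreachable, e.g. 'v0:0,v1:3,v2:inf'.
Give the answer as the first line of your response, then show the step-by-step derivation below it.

v0:15,v1:inf,v2:0,v3:24,v4:inf,v5:25,v6:inf

step 1: dist = v0:15,v1:inf,v2:0,v3:inf,v4:inf,v5:inf,v6:inf
step 2: dist = v0:15,v1:inf,v2:0,v3:24,v4:inf,v5:25,v6:inf
step 3: dist = v0:15,v1:inf,v2:0,v3:24,v4:inf,v5:25,v6:inf
step 4: dist = v0:15,v1:inf,v2:0,v3:24,v4:inf,v5:25,v6:inf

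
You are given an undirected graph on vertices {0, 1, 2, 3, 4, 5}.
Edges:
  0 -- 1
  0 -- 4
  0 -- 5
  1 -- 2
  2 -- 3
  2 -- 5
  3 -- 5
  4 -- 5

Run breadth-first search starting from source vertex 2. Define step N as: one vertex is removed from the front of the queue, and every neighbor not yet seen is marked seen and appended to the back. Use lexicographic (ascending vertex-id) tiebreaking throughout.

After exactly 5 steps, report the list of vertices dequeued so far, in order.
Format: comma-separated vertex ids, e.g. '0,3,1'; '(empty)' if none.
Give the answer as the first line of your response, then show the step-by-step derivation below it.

2,1,3,5,0

step 1: dequeue 2; queue=[1,3,5]; order=2
step 2: dequeue 1; queue=[3,5,0]; order=2,1
step 3: dequeue 3; queue=[5,0]; order=2,1,3
step 4: dequeue 5; queue=[0,4]; order=2,1,3,5
step 5: dequeue 0; queue=[4]; order=2,1,3,5,0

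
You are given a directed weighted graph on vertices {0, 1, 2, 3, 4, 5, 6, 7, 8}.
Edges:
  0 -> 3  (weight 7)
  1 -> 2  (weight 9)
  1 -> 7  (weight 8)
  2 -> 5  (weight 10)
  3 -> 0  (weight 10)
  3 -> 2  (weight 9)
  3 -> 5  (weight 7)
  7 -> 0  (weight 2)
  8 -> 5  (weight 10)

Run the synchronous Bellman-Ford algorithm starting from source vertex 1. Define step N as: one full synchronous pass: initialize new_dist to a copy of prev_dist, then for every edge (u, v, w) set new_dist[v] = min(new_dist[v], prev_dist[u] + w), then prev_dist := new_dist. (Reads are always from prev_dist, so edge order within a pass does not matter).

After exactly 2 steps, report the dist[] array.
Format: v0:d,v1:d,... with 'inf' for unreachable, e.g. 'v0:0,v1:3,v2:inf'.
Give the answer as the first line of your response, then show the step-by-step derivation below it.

v0:10,v1:0,v2:9,v3:inf,v4:inf,v5:19,v6:inf,v7:8,v8:inf

step 1: dist = v0:inf,v1:0,v2:9,v3:inf,v4:inf,v5:inf,v6:inf,v7:8,v8:inf
step 2: dist = v0:10,v1:0,v2:9,v3:inf,v4:inf,v5:19,v6:inf,v7:8,v8:inf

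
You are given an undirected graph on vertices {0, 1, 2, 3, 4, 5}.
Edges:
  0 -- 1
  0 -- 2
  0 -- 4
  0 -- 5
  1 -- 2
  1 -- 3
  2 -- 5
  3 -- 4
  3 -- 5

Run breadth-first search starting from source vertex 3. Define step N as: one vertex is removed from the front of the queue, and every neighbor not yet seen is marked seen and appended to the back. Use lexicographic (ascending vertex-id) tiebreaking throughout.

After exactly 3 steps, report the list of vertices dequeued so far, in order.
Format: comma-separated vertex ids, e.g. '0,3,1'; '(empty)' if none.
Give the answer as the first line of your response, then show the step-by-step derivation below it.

3,1,4

step 1: dequeue 3; queue=[1,4,5]; order=3
step 2: dequeue 1; queue=[4,5,0,2]; order=3,1
step 3: dequeue 4; queue=[5,0,2]; order=3,1,4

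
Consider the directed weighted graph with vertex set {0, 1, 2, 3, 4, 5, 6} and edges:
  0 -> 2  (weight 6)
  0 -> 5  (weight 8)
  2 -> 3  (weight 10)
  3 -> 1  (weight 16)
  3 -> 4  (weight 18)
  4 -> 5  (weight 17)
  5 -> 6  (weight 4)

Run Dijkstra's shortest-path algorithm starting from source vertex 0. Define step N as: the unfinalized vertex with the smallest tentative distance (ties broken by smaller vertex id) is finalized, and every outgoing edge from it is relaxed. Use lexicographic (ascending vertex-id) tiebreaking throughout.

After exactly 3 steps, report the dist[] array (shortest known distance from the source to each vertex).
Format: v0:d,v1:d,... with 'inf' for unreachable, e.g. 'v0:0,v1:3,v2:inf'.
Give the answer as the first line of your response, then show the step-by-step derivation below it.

v0:0,v1:inf,v2:6,v3:16,v4:inf,v5:8,v6:12

step 1: dist = v0:0,v1:inf,v2:6,v3:inf,v4:inf,v5:8,v6:inf
step 2: dist = v0:0,v1:inf,v2:6,v3:16,v4:inf,v5:8,v6:inf
step 3: dist = v0:0,v1:inf,v2:6,v3:16,v4:inf,v5:8,v6:12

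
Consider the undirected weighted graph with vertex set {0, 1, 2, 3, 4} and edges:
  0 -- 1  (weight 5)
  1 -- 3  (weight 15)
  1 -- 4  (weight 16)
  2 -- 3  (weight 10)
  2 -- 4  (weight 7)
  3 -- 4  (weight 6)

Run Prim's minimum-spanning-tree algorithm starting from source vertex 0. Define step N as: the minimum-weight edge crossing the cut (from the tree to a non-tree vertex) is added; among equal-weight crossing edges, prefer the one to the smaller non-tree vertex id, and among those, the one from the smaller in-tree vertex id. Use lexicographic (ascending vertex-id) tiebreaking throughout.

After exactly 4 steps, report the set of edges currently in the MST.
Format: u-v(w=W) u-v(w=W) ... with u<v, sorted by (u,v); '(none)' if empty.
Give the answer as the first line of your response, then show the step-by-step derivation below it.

0-1(w=5) 1-3(w=15) 2-4(w=7) 3-4(w=6)

step 1: add edge 0-1 (w=5); MST = {0-1(w=5)}
step 2: add edge 1-3 (w=15); MST = {0-1(w=5) 1-3(w=15)}
step 3: add edge 3-4 (w=6); MST = {0-1(w=5) 1-3(w=15) 3-4(w=6)}
step 4: add edge 2-4 (w=7); MST = {0-1(w=5) 1-3(w=15) 2-4(w=7) 3-4(w=6)}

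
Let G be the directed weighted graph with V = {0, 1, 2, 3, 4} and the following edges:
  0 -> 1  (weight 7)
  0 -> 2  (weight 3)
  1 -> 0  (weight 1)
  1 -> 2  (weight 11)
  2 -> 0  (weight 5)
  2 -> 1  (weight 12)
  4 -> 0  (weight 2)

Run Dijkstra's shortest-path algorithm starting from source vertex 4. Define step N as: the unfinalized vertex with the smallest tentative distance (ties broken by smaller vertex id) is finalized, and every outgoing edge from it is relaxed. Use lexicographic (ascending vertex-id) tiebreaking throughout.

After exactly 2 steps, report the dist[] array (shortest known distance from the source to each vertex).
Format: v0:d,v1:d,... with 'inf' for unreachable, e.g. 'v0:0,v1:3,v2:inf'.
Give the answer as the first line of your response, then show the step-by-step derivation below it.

v0:2,v1:9,v2:5,v3:inf,v4:0

step 1: dist = v0:2,v1:inf,v2:inf,v3:inf,v4:0
step 2: dist = v0:2,v1:9,v2:5,v3:inf,v4:0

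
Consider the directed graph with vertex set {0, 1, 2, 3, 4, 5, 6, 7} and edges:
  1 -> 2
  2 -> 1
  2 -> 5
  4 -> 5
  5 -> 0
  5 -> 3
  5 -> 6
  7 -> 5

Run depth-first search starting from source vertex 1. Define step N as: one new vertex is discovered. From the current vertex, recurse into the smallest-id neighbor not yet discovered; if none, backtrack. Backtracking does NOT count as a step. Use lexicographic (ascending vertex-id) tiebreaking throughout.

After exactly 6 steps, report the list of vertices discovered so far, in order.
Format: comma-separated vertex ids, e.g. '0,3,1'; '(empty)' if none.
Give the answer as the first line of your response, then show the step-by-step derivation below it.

1,2,5,0,3,6

step 1: discover 1; path=1; order=1
step 2: discover 2; path=1>2; order=1,2
step 3: discover 5; path=1>2>5; order=1,2,5
step 4: discover 0; path=1>2>5>0; order=1,2,5,0
step 5: discover 3; path=1>2>5>3; order=1,2,5,0,3
step 6: discover 6; path=1>2>5>6; order=1,2,5,0,3,6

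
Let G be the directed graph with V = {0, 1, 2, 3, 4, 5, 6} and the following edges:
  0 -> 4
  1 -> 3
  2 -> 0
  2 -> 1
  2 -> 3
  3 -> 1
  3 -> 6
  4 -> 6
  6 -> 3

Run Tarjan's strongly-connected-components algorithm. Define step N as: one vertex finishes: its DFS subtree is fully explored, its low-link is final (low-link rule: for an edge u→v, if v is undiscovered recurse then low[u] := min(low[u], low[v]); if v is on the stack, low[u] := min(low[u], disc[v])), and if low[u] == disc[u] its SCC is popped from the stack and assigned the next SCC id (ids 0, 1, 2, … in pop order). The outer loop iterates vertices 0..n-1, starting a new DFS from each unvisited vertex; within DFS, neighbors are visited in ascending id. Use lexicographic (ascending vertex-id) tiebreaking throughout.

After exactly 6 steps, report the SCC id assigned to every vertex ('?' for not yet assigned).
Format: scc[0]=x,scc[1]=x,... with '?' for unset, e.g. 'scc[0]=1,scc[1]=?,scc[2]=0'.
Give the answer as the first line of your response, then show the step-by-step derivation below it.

scc[0]=2,scc[1]=0,scc[2]=3,scc[3]=0,scc[4]=1,scc[5]=?,scc[6]=0

step 1: low=(low[0]=0,low[1]=3,low[2]=?,low[3]=3,low[4]=1,low[5]=?,low[6]=2); scc=(scc[0]=?,scc[1]=?,scc[2]=?,scc[3]=?,scc[4]=?,scc[5]=?,scc[6]=?)
step 2: low=(low[0]=0,low[1]=3,low[2]=?,low[3]=2,low[4]=1,low[5]=?,low[6]=2); scc=(scc[0]=?,scc[1]=?,scc[2]=?,scc[3]=?,scc[4]=?,scc[5]=?,scc[6]=?)
step 3: low=(low[0]=0,low[1]=3,low[2]=?,low[3]=2,low[4]=1,low[5]=?,low[6]=2); scc=(scc[0]=?,scc[1]=0,scc[2]=?,scc[3]=0,scc[4]=?,scc[5]=?,scc[6]=0)
step 4: low=(low[0]=0,low[1]=3,low[2]=?,low[3]=2,low[4]=1,low[5]=?,low[6]=2); scc=(scc[0]=?,scc[1]=0,scc[2]=?,scc[3]=0,scc[4]=1,scc[5]=?,scc[6]=0)
step 5: low=(low[0]=0,low[1]=3,low[2]=?,low[3]=2,low[4]=1,low[5]=?,low[6]=2); scc=(scc[0]=2,scc[1]=0,scc[2]=?,scc[3]=0,scc[4]=1,scc[5]=?,scc[6]=0)
step 6: low=(low[0]=0,low[1]=3,low[2]=5,low[3]=2,low[4]=1,low[5]=?,low[6]=2); scc=(scc[0]=2,scc[1]=0,scc[2]=3,scc[3]=0,scc[4]=1,scc[5]=?,scc[6]=0)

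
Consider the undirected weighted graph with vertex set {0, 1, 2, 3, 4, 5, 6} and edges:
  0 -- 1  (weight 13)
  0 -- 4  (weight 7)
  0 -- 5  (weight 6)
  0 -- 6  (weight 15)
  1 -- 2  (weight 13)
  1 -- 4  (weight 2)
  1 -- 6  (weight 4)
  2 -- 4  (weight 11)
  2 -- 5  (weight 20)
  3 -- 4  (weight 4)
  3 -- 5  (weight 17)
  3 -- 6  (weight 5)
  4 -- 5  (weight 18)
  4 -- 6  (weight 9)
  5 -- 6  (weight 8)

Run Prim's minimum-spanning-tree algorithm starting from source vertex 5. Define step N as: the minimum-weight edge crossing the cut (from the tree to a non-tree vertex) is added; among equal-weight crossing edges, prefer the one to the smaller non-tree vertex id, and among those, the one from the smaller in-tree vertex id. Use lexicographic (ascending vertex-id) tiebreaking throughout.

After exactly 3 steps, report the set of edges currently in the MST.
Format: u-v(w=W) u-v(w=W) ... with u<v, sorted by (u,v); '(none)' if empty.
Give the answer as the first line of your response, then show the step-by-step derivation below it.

0-4(w=7) 0-5(w=6) 1-4(w=2)

step 1: add edge 0-5 (w=6); MST = {0-5(w=6)}
step 2: add edge 0-4 (w=7); MST = {0-4(w=7) 0-5(w=6)}
step 3: add edge 1-4 (w=2); MST = {0-4(w=7) 0-5(w=6) 1-4(w=2)}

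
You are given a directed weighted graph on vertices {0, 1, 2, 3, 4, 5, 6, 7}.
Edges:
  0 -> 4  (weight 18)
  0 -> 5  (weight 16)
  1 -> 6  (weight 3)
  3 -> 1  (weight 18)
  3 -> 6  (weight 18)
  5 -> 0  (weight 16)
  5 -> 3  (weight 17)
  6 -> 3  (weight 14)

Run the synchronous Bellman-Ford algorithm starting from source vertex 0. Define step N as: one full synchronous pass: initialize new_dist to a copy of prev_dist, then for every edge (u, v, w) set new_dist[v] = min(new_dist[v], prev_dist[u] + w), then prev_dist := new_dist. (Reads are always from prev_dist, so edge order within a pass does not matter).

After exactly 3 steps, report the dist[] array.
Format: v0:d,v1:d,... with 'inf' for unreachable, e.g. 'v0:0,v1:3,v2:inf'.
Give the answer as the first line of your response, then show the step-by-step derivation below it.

v0:0,v1:51,v2:inf,v3:33,v4:18,v5:16,v6:51,v7:inf

step 1: dist = v0:0,v1:inf,v2:inf,v3:inf,v4:18,v5:16,v6:inf,v7:inf
step 2: dist = v0:0,v1:inf,v2:inf,v3:33,v4:18,v5:16,v6:inf,v7:inf
step 3: dist = v0:0,v1:51,v2:inf,v3:33,v4:18,v5:16,v6:51,v7:inf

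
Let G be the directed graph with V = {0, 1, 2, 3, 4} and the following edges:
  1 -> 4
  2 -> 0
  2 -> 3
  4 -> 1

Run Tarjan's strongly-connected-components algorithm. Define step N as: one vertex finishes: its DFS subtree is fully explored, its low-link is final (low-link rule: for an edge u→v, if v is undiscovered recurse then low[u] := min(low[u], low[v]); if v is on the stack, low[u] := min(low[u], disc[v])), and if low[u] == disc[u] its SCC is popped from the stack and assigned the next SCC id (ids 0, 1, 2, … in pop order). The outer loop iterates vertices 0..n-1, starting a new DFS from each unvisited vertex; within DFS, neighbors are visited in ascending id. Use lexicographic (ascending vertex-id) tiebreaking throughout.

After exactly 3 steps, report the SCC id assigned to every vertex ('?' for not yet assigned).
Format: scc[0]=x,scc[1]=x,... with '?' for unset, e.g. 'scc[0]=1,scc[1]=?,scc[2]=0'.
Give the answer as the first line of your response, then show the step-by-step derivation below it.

scc[0]=0,scc[1]=1,scc[2]=?,scc[3]=?,scc[4]=1

step 1: low=(low[0]=0,low[1]=?,low[2]=?,low[3]=?,low[4]=?); scc=(scc[0]=0,scc[1]=?,scc[2]=?,scc[3]=?,scc[4]=?)
step 2: low=(low[0]=0,low[1]=1,low[2]=?,low[3]=?,low[4]=1); scc=(scc[0]=0,scc[1]=?,scc[2]=?,scc[3]=?,scc[4]=?)
step 3: low=(low[0]=0,low[1]=1,low[2]=?,low[3]=?,low[4]=1); scc=(scc[0]=0,scc[1]=1,scc[2]=?,scc[3]=?,scc[4]=1)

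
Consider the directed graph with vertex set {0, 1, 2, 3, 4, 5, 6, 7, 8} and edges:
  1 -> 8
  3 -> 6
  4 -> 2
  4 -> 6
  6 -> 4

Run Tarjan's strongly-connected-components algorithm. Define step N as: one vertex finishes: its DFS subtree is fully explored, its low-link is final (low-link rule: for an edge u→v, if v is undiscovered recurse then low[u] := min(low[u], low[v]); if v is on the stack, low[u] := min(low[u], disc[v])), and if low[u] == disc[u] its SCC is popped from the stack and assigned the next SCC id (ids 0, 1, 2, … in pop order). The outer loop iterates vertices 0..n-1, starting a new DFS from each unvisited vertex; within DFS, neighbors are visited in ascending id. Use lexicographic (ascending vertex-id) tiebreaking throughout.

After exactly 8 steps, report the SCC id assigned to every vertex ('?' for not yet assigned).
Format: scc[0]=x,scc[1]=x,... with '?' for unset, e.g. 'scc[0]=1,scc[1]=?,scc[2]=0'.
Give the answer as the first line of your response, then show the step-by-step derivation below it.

scc[0]=0,scc[1]=2,scc[2]=3,scc[3]=5,scc[4]=4,scc[5]=6,scc[6]=4,scc[7]=?,scc[8]=1

step 1: low=(low[0]=0,low[1]=?,low[2]=?,low[3]=?,low[4]=?,low[5]=?,low[6]=?,low[7]=?,low[8]=?); scc=(scc[0]=0,scc[1]=?,scc[2]=?,scc[3]=?,scc[4]=?,scc[5]=?,scc[6]=?,scc[7]=?,scc[8]=?)
step 2: low=(low[0]=0,low[1]=1,low[2]=?,low[3]=?,low[4]=?,low[5]=?,low[6]=?,low[7]=?,low[8]=2); scc=(scc[0]=0,scc[1]=?,scc[2]=?,scc[3]=?,scc[4]=?,scc[5]=?,scc[6]=?,scc[7]=?,scc[8]=1)
step 3: low=(low[0]=0,low[1]=1,low[2]=?,low[3]=?,low[4]=?,low[5]=?,low[6]=?,low[7]=?,low[8]=2); scc=(scc[0]=0,scc[1]=2,scc[2]=?,scc[3]=?,scc[4]=?,scc[5]=?,scc[6]=?,scc[7]=?,scc[8]=1)
step 4: low=(low[0]=0,low[1]=1,low[2]=3,low[3]=?,low[4]=?,low[5]=?,low[6]=?,low[7]=?,low[8]=2); scc=(scc[0]=0,scc[1]=2,scc[2]=3,scc[3]=?,scc[4]=?,scc[5]=?,scc[6]=?,scc[7]=?,scc[8]=1)
step 5: low=(low[0]=0,low[1]=1,low[2]=3,low[3]=4,low[4]=5,low[5]=?,low[6]=5,low[7]=?,low[8]=2); scc=(scc[0]=0,scc[1]=2,scc[2]=3,scc[3]=?,scc[4]=?,scc[5]=?,scc[6]=?,scc[7]=?,scc[8]=1)
step 6: low=(low[0]=0,low[1]=1,low[2]=3,low[3]=4,low[4]=5,low[5]=?,low[6]=5,low[7]=?,low[8]=2); scc=(scc[0]=0,scc[1]=2,scc[2]=3,scc[3]=?,scc[4]=4,scc[5]=?,scc[6]=4,scc[7]=?,scc[8]=1)
step 7: low=(low[0]=0,low[1]=1,low[2]=3,low[3]=4,low[4]=5,low[5]=?,low[6]=5,low[7]=?,low[8]=2); scc=(scc[0]=0,scc[1]=2,scc[2]=3,scc[3]=5,scc[4]=4,scc[5]=?,scc[6]=4,scc[7]=?,scc[8]=1)
step 8: low=(low[0]=0,low[1]=1,low[2]=3,low[3]=4,low[4]=5,low[5]=7,low[6]=5,low[7]=?,low[8]=2); scc=(scc[0]=0,scc[1]=2,scc[2]=3,scc[3]=5,scc[4]=4,scc[5]=6,scc[6]=4,scc[7]=?,scc[8]=1)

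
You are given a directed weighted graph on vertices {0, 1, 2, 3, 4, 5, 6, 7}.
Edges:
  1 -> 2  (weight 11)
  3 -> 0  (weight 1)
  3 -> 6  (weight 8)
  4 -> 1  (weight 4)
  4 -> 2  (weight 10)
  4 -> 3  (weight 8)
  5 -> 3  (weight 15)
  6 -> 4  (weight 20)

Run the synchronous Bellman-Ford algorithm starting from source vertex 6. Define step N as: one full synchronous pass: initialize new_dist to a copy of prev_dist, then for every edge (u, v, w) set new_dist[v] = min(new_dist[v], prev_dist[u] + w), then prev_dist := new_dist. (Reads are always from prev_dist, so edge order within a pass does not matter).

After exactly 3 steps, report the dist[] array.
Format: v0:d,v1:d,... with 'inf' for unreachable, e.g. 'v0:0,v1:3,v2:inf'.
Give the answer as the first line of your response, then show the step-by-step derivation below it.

v0:29,v1:24,v2:30,v3:28,v4:20,v5:inf,v6:0,v7:inf

step 1: dist = v0:inf,v1:inf,v2:inf,v3:inf,v4:20,v5:inf,v6:0,v7:inf
step 2: dist = v0:inf,v1:24,v2:30,v3:28,v4:20,v5:inf,v6:0,v7:inf
step 3: dist = v0:29,v1:24,v2:30,v3:28,v4:20,v5:inf,v6:0,v7:inf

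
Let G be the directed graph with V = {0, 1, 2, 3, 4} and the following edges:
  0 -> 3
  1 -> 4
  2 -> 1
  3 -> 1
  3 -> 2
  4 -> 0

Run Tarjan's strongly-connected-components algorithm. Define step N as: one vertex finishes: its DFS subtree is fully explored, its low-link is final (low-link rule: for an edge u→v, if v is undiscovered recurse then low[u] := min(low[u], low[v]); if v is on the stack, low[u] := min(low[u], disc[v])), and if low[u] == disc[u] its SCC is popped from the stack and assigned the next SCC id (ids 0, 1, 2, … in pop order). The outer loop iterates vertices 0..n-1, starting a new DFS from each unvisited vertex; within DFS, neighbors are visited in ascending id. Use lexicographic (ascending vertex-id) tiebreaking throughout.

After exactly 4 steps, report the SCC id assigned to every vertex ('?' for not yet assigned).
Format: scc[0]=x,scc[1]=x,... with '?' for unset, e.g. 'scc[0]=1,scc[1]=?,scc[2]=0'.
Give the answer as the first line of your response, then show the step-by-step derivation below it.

scc[0]=?,scc[1]=?,scc[2]=?,scc[3]=?,scc[4]=?

step 1: low=(low[0]=0,low[1]=2,low[2]=?,low[3]=1,low[4]=0); scc=(scc[0]=?,scc[1]=?,scc[2]=?,scc[3]=?,scc[4]=?)
step 2: low=(low[0]=0,low[1]=0,low[2]=?,low[3]=1,low[4]=0); scc=(scc[0]=?,scc[1]=?,scc[2]=?,scc[3]=?,scc[4]=?)
step 3: low=(low[0]=0,low[1]=0,low[2]=2,low[3]=0,low[4]=0); scc=(scc[0]=?,scc[1]=?,scc[2]=?,scc[3]=?,scc[4]=?)
step 4: low=(low[0]=0,low[1]=0,low[2]=2,low[3]=0,low[4]=0); scc=(scc[0]=?,scc[1]=?,scc[2]=?,scc[3]=?,scc[4]=?)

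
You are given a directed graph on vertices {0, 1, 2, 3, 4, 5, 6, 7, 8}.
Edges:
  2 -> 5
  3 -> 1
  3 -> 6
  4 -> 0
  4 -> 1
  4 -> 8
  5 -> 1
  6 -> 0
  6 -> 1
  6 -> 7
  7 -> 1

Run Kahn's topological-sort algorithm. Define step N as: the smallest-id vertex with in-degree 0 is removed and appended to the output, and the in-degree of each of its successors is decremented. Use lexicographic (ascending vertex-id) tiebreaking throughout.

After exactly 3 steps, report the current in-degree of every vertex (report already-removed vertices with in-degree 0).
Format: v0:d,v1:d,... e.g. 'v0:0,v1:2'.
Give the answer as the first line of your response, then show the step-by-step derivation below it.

v0:1,v1:3,v2:0,v3:0,v4:0,v5:0,v6:0,v7:1,v8:0

step 1: output 2; order=[2]; indeg=(2,5,0,0,0,0,1,1,1)
step 2: output 3; order=[2,3]; indeg=(2,4,0,0,0,0,0,1,1)
step 3: output 4; order=[2,3,4]; indeg=(1,3,0,0,0,0,0,1,0)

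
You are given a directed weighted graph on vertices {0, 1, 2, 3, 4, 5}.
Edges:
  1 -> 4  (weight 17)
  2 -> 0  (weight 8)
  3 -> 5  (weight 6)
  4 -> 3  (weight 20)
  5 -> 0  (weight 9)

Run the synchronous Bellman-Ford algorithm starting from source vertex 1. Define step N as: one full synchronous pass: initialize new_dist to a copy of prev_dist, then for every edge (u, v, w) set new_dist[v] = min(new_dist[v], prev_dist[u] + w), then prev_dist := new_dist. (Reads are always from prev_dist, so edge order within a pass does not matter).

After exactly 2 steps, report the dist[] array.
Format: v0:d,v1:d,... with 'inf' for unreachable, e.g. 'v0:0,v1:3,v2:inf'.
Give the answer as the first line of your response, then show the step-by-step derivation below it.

v0:inf,v1:0,v2:inf,v3:37,v4:17,v5:inf

step 1: dist = v0:inf,v1:0,v2:inf,v3:inf,v4:17,v5:inf
step 2: dist = v0:inf,v1:0,v2:inf,v3:37,v4:17,v5:inf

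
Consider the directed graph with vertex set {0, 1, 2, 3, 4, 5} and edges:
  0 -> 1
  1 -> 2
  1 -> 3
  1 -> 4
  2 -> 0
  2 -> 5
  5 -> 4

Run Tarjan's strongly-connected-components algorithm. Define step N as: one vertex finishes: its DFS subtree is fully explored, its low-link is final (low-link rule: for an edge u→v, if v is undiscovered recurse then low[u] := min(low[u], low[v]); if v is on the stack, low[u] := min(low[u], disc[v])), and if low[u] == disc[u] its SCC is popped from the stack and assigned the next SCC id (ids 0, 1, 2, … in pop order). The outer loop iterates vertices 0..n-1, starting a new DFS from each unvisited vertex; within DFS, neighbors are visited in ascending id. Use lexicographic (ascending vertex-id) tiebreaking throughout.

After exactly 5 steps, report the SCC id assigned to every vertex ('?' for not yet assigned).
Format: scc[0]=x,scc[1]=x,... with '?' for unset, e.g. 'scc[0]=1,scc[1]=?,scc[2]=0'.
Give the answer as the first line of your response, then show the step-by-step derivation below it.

scc[0]=?,scc[1]=?,scc[2]=?,scc[3]=2,scc[4]=0,scc[5]=1

step 1: low=(low[0]=0,low[1]=1,low[2]=0,low[3]=?,low[4]=4,low[5]=3); scc=(scc[0]=?,scc[1]=?,scc[2]=?,scc[3]=?,scc[4]=0,scc[5]=?)
step 2: low=(low[0]=0,low[1]=1,low[2]=0,low[3]=?,low[4]=4,low[5]=3); scc=(scc[0]=?,scc[1]=?,scc[2]=?,scc[3]=?,scc[4]=0,scc[5]=1)
step 3: low=(low[0]=0,low[1]=1,low[2]=0,low[3]=?,low[4]=4,low[5]=3); scc=(scc[0]=?,scc[1]=?,scc[2]=?,scc[3]=?,scc[4]=0,scc[5]=1)
step 4: low=(low[0]=0,low[1]=0,low[2]=0,low[3]=5,low[4]=4,low[5]=3); scc=(scc[0]=?,scc[1]=?,scc[2]=?,scc[3]=2,scc[4]=0,scc[5]=1)
step 5: low=(low[0]=0,low[1]=0,low[2]=0,low[3]=5,low[4]=4,low[5]=3); scc=(scc[0]=?,scc[1]=?,scc[2]=?,scc[3]=2,scc[4]=0,scc[5]=1)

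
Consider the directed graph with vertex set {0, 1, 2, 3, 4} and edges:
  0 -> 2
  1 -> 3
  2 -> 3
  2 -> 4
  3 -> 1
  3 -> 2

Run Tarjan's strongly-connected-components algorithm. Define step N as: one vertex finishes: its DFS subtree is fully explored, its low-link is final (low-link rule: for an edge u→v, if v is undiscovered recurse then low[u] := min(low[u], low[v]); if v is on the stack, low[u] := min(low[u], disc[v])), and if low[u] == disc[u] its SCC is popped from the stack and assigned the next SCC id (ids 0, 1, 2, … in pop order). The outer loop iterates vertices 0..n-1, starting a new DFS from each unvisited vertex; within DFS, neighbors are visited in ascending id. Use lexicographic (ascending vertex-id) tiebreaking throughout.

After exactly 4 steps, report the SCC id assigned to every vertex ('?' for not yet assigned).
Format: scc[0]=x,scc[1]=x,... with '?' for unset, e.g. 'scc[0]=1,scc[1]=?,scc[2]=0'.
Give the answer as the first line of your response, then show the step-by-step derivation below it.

scc[0]=?,scc[1]=1,scc[2]=1,scc[3]=1,scc[4]=0

step 1: low=(low[0]=0,low[1]=2,low[2]=1,low[3]=2,low[4]=?); scc=(scc[0]=?,scc[1]=?,scc[2]=?,scc[3]=?,scc[4]=?)
step 2: low=(low[0]=0,low[1]=2,low[2]=1,low[3]=1,low[4]=?); scc=(scc[0]=?,scc[1]=?,scc[2]=?,scc[3]=?,scc[4]=?)
step 3: low=(low[0]=0,low[1]=2,low[2]=1,low[3]=1,low[4]=4); scc=(scc[0]=?,scc[1]=?,scc[2]=?,scc[3]=?,scc[4]=0)
step 4: low=(low[0]=0,low[1]=2,low[2]=1,low[3]=1,low[4]=4); scc=(scc[0]=?,scc[1]=1,scc[2]=1,scc[3]=1,scc[4]=0)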